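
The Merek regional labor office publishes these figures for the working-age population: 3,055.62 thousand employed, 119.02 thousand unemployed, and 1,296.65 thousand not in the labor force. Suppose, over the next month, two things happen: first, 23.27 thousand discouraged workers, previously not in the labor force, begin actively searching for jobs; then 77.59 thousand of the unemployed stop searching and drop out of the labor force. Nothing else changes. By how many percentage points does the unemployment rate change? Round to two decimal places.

The unemployment rate changes by −1.68 percentage points.

Initially, labor force = 3,055.62 + 119.02 = 3,174.64 thousand, so u = 119.02/3,174.64 = 3.75%.
After the first change, unemployed and labor force both rise by 23.27 → E = 3,055.62, U = 142.29, labor force = 3,197.91 thousand.
After the second change, unemployed and labor force both fall by 77.59 → E = 3,055.62, U = 64.70, labor force = 3,120.32 thousand.
New unemployment rate = 64.70 / 3,120.32 = 2.07%.
Change = 2.07% − 3.75% = −1.68 percentage points.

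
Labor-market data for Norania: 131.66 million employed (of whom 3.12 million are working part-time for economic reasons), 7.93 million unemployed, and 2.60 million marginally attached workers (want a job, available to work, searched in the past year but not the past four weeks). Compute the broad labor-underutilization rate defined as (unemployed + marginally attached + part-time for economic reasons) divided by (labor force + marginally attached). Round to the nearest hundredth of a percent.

Broad underutilization rate ≈ 9.60%.

Labor force = 131.66 + 7.93 = 139.59 million.
Numerator = 7.93 + 2.60 + 3.12 = 13.65 million.
Denominator = 139.59 + 2.60 = 142.19 million.
Broad rate = 13.65 / 142.19 = 9.60%.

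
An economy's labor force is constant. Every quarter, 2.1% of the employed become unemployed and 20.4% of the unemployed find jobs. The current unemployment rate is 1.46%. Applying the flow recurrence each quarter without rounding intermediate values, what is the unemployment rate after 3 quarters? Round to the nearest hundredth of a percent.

Unemployment rate after three quarters ≈ 5.67%.

With a fixed labor force, u_{t+1} = u_t + s·(1−u_t) − f·u_t = u_t·(1−s−f) + s.
Here 1−s−f = 0.775 and s = 0.021.
u_1 = 0.014600 × 0.775 + 0.021 = 0.032315.
u_2 = 0.032315 × 0.775 + 0.021 = 0.046044.
u_3 = 0.046044 × 0.775 + 0.021 = 0.056684.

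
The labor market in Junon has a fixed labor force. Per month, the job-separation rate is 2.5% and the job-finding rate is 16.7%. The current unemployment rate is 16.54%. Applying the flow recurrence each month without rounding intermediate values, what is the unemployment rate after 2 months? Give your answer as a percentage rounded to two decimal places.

With a fixed labor force, u_{t+1} = u_t + s·(1−u_t) − f·u_t = u_t·(1−s−f) + s.
Here 1−s−f = 0.808 and s = 0.025.
u_1 = 0.165400 × 0.808 + 0.025 = 0.158643.
u_2 = 0.158643 × 0.808 + 0.025 = 0.153184.

Unemployment rate after two months ≈ 15.32%.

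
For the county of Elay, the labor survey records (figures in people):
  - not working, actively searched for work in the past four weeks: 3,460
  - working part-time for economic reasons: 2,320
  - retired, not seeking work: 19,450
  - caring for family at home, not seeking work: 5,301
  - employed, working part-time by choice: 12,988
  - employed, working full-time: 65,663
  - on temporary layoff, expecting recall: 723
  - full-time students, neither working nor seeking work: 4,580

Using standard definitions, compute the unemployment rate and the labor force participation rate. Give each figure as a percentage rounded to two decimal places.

Employed = 2,320 + 12,988 + 65,663 = 80,971 (anyone who worked, including part-time for economic reasons, counts as employed).
Unemployed = 3,460 + 723 = 4,183 (jobless and actively searching, or on temporary layoff).
Labor force = 80,971 + 4,183 = 85,154.
Not in labor force = 19,450 + 5,301 + 4,580 = 29,331 (those not working and not actively searching are outside the labor force).
Civilian working-age population = 85,154 + 29,331 = 114,485.
Unemployment rate = 4,183 / 85,154 = 4.91%.
Labor force participation rate = 85,154 / 114,485 = 74.38%.

Unemployment rate ≈ 4.91%; labor force participation rate ≈ 74.38%.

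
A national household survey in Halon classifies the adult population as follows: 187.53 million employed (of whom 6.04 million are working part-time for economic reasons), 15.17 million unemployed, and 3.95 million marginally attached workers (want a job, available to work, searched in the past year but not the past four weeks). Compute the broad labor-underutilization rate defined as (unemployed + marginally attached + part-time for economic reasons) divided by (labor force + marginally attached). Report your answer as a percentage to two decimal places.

Labor force = 187.53 + 15.17 = 202.70 million.
Numerator = 15.17 + 3.95 + 6.04 = 25.16 million.
Denominator = 202.70 + 3.95 = 206.65 million.
Broad rate = 25.16 / 206.65 = 12.18%.

Broad underutilization rate ≈ 12.18%.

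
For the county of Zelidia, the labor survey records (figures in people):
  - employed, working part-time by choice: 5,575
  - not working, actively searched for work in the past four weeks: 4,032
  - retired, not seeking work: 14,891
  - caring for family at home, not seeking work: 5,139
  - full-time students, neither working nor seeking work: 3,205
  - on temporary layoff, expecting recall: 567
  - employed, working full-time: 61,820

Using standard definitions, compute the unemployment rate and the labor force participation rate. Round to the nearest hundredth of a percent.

Employed = 5,575 + 61,820 = 67,395.
Unemployed = 4,032 + 567 = 4,599 (jobless and actively searching, or on temporary layoff).
Labor force = 67,395 + 4,599 = 71,994.
Not in labor force = 14,891 + 5,139 + 3,205 = 23,235 (those not working and not actively searching are outside the labor force).
Civilian working-age population = 71,994 + 23,235 = 95,229.
Unemployment rate = 4,599 / 71,994 = 6.39%.
Labor force participation rate = 71,994 / 95,229 = 75.60%.

Unemployment rate ≈ 6.39%; labor force participation rate ≈ 75.60%.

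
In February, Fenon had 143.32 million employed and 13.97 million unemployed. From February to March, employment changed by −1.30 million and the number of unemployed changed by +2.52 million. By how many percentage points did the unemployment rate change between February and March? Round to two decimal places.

February: labor force = 143.32 + 13.97 = 157.29; u = 13.97/157.29 = 8.88%.
March: labor force = 142.02 + 16.49 = 158.51; u = 16.49/158.51 = 10.40%.
Change = 10.40% − 8.88% = +1.52 pp.

The unemployment rate changed by +1.52 percentage points.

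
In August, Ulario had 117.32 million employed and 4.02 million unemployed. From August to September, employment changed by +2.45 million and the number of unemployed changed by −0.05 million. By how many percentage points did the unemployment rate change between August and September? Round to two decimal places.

The unemployment rate changed by −0.10 percentage points.

August: labor force = 117.32 + 4.02 = 121.34; u = 4.02/121.34 = 3.31%.
September: labor force = 119.77 + 3.97 = 123.74; u = 3.97/123.74 = 3.21%.
Change = 3.21% − 3.31% = −0.10 pp.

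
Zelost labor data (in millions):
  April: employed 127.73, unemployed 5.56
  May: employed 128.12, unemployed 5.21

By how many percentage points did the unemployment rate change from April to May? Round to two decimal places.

The unemployment rate changed by −0.26 percentage points.

April: labor force = 127.73 + 5.56 = 133.29; u = 5.56/133.29 = 4.17%.
May: labor force = 128.12 + 5.21 = 133.33; u = 5.21/133.33 = 3.91%.
Change = 3.91% − 4.17% = −0.26 pp.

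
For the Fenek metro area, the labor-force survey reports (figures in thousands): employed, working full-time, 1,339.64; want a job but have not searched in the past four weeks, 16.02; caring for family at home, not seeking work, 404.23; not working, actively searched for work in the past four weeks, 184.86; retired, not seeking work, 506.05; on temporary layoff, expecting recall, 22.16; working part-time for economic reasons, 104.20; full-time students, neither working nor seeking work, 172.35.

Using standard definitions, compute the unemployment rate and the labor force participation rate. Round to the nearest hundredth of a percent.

Employed = 1,339.64 + 104.20 = 1,443.84 thousand (anyone who worked, including part-time for economic reasons, counts as employed).
Unemployed = 184.86 + 22.16 = 207.02 thousand (jobless and actively searching, or on temporary layoff).
Labor force = 1,443.84 + 207.02 = 1,650.86 thousand.
Not in labor force = 16.02 + 404.23 + 506.05 + 172.35 = 1,098.65 thousand (those not working and not actively searching are outside the labor force — including those who want a job but have given up searching).
Civilian working-age population = 1,650.86 + 1,098.65 = 2,749.51 thousand.
Unemployment rate = 207.02 / 1,650.86 = 12.54%.
Labor force participation rate = 1,650.86 / 2,749.51 = 60.04%.

Unemployment rate ≈ 12.54%; labor force participation rate ≈ 60.04%.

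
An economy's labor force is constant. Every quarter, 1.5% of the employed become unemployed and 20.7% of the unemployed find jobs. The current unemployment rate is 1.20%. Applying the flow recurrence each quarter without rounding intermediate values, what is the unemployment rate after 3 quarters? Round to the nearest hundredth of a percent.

Unemployment rate after three quarters ≈ 4.14%.

With a fixed labor force, u_{t+1} = u_t + s·(1−u_t) − f·u_t = u_t·(1−s−f) + s.
Here 1−s−f = 0.778 and s = 0.015.
u_1 = 0.012000 × 0.778 + 0.015 = 0.024336.
u_2 = 0.024336 × 0.778 + 0.015 = 0.033933.
u_3 = 0.033933 × 0.778 + 0.015 = 0.041400.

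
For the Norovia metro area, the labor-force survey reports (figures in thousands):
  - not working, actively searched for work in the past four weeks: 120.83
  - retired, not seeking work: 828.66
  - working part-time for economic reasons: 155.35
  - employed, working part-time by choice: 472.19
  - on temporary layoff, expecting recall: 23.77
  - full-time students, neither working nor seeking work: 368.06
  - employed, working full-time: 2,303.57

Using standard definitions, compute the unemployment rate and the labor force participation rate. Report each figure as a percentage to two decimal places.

Employed = 155.35 + 472.19 + 2,303.57 = 2,931.11 thousand (anyone who worked, including part-time for economic reasons, counts as employed).
Unemployed = 120.83 + 23.77 = 144.60 thousand (jobless and actively searching, or on temporary layoff).
Labor force = 2,931.11 + 144.60 = 3,075.71 thousand.
Not in labor force = 828.66 + 368.06 = 1,196.72 thousand (those not working and not actively searching are outside the labor force).
Civilian working-age population = 3,075.71 + 1,196.72 = 4,272.43 thousand.
Unemployment rate = 144.60 / 3,075.71 = 4.70%.
Labor force participation rate = 3,075.71 / 4,272.43 = 71.99%.

Unemployment rate ≈ 4.70%; labor force participation rate ≈ 71.99%.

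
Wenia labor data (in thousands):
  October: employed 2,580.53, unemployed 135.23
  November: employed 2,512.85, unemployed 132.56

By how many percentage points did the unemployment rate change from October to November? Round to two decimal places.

October: labor force = 2,580.53 + 135.23 = 2,715.76; u = 135.23/2,715.76 = 4.98%.
November: labor force = 2,512.85 + 132.56 = 2,645.41; u = 132.56/2,645.41 = 5.01%.
Change = 5.01% − 4.98% = +0.03 pp.

The unemployment rate changed by +0.03 percentage points.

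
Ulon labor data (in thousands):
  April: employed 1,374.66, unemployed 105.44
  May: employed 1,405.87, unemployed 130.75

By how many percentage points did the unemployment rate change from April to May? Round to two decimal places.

The unemployment rate changed by +1.39 percentage points.

April: labor force = 1,374.66 + 105.44 = 1,480.10; u = 105.44/1,480.10 = 7.12%.
May: labor force = 1,405.87 + 130.75 = 1,536.62; u = 130.75/1,536.62 = 8.51%.
Change = 8.51% − 7.12% = +1.39 pp.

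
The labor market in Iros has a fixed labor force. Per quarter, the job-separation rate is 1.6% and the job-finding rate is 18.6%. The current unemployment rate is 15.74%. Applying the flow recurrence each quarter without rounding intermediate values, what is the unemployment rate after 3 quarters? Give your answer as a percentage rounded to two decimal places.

Unemployment rate after three quarters ≈ 11.89%.

With a fixed labor force, u_{t+1} = u_t + s·(1−u_t) − f·u_t = u_t·(1−s−f) + s.
Here 1−s−f = 0.798 and s = 0.016.
u_1 = 0.157400 × 0.798 + 0.016 = 0.141605.
u_2 = 0.141605 × 0.798 + 0.016 = 0.129001.
u_3 = 0.129001 × 0.798 + 0.016 = 0.118943.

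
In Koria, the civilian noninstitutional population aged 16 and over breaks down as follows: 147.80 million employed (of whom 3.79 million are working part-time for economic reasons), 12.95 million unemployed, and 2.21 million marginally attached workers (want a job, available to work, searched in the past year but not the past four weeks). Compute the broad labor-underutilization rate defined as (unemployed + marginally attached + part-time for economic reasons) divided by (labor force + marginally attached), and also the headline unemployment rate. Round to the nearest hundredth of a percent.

Broad underutilization rate ≈ 11.63%; headline unemployment rate ≈ 8.06%.

Labor force = 147.80 + 12.95 = 160.75 million.
Numerator = 12.95 + 2.21 + 3.79 = 18.95 million.
Denominator = 160.75 + 2.21 = 162.96 million.
Broad rate = 18.95 / 162.96 = 11.63%.
Headline unemployment rate = 12.95 / 160.75 = 8.06%.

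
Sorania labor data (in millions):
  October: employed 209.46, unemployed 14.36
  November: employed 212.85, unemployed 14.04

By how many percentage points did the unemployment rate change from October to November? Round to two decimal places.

The unemployment rate changed by −0.23 percentage points.

October: labor force = 209.46 + 14.36 = 223.82; u = 14.36/223.82 = 6.42%.
November: labor force = 212.85 + 14.04 = 226.89; u = 14.04/226.89 = 6.19%.
Change = 6.19% − 6.42% = −0.23 pp.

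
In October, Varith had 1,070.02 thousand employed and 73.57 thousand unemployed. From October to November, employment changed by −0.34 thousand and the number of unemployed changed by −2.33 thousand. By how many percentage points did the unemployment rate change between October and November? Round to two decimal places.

The unemployment rate changed by −0.19 percentage points.

October: labor force = 1,070.02 + 73.57 = 1,143.59; u = 73.57/1,143.59 = 6.43%.
November: labor force = 1,069.68 + 71.24 = 1,140.92; u = 71.24/1,140.92 = 6.24%.
Change = 6.24% − 6.43% = −0.19 pp.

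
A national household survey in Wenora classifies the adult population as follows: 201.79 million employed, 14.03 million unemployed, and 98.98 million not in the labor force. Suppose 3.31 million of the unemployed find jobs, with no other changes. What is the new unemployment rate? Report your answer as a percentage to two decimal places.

Initially, labor force = 201.79 + 14.03 = 215.82 million, so u = 14.03/215.82 = 6.50%.
After the change, unemployed falls and employed rises by 3.31; labor force unchanged → E = 205.10, U = 10.72, labor force = 215.82 million.
New unemployment rate = 10.72 / 215.82 = 4.97%.

New unemployment rate ≈ 4.97%.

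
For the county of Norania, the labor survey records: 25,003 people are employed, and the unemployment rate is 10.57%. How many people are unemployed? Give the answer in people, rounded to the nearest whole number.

About 2,955 are unemployed.

Let U be the number unemployed. The labor force is E + U, and U/(E+U) = 0.1057.
So U = 0.1057 × 25,003 / (1 − 0.1057) = 2642.82 / 0.8943 ≈ 2,955.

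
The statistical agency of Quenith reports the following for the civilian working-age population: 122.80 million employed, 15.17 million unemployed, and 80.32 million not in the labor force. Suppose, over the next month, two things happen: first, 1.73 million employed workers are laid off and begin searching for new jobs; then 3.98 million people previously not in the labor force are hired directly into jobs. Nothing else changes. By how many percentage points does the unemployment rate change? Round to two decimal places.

Initially, labor force = 122.80 + 15.17 = 137.97 million, so u = 15.17/137.97 = 11.00%.
After the first change, employed falls and unemployed rises by 1.73; labor force unchanged → E = 121.07, U = 16.90, labor force = 137.97 million.
After the second change, employed and labor force both rise by 3.98; unemployed unchanged → E = 125.05, U = 16.90, labor force = 141.95 million.
New unemployment rate = 16.90 / 141.95 = 11.91%.
Change = 11.91% − 11.00% = +0.91 percentage points.

The unemployment rate changes by +0.91 percentage points.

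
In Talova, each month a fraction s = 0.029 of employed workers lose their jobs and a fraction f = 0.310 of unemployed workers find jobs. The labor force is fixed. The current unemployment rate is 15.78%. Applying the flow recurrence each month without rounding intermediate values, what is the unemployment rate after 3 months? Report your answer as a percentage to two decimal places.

Unemployment rate after three months ≈ 10.64%.

With a fixed labor force, u_{t+1} = u_t + s·(1−u_t) − f·u_t = u_t·(1−s−f) + s.
Here 1−s−f = 0.661 and s = 0.029.
u_1 = 0.157800 × 0.661 + 0.029 = 0.133306.
u_2 = 0.133306 × 0.661 + 0.029 = 0.117115.
u_3 = 0.117115 × 0.661 + 0.029 = 0.106413.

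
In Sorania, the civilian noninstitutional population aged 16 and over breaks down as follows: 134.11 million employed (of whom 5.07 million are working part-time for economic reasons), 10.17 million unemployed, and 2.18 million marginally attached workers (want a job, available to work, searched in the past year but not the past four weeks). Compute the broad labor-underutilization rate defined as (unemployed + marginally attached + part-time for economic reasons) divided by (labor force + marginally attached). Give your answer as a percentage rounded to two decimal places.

Labor force = 134.11 + 10.17 = 144.28 million.
Numerator = 10.17 + 2.18 + 5.07 = 17.42 million.
Denominator = 144.28 + 2.18 = 146.46 million.
Broad rate = 17.42 / 146.46 = 11.89%.

Broad underutilization rate ≈ 11.89%.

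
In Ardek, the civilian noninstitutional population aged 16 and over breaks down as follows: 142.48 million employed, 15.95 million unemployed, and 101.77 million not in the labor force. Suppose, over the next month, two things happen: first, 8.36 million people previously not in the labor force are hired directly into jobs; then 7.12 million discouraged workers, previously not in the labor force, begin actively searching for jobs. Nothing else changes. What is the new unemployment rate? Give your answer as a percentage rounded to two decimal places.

New unemployment rate ≈ 13.27%.

Initially, labor force = 142.48 + 15.95 = 158.43 million, so u = 15.95/158.43 = 10.07%.
After the first change, employed and labor force both rise by 8.36; unemployed unchanged → E = 150.84, U = 15.95, labor force = 166.79 million.
After the second change, unemployed and labor force both rise by 7.12 → E = 150.84, U = 23.07, labor force = 173.91 million.
New unemployment rate = 23.07 / 173.91 = 13.27%.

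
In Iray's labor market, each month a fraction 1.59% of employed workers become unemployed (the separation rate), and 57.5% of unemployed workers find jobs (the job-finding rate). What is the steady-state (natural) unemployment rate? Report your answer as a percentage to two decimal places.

Steady-state unemployment rate ≈ 2.69%.

At steady state the flows balance: s·E = f·U, so U/(E+U) = s/(s+f).
u* = 1.59 / (1.59 + 57.5) = 1.59 / 59.09 = 2.69%.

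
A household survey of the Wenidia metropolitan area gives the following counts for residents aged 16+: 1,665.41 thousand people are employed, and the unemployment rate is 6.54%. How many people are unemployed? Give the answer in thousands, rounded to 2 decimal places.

Let U be the number unemployed. The labor force is E + U, and U/(E+U) = 0.0654.
So U = 0.0654 × 1,665.41 / (1 − 0.0654) = 108.9178 / 0.9346 ≈ 116.54 thousand.

About 116.54 thousand are unemployed.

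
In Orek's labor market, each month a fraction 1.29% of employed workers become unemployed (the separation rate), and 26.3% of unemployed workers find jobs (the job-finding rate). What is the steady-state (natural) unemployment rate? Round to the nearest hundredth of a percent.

Steady-state unemployment rate ≈ 4.68%.

At steady state the flows balance: s·E = f·U, so U/(E+U) = s/(s+f).
u* = 1.29 / (1.29 + 26.3) = 1.29 / 27.59 = 4.68%.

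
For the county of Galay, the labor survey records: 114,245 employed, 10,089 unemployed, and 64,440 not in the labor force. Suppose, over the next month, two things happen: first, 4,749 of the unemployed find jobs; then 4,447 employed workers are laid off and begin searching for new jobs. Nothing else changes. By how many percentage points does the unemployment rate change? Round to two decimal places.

Initially, labor force = 114,245 + 10,089 = 124,334, so u = 10,089/124,334 = 8.11%.
After the first change, unemployed falls and employed rises by 4,749; labor force unchanged → E = 118,994, U = 5,340, labor force = 124,334.
After the second change, employed falls and unemployed rises by 4,447; labor force unchanged → E = 114,547, U = 9,787, labor force = 124,334.
New unemployment rate = 9,787 / 124,334 = 7.87%.
Change = 7.87% − 8.11% = −0.24 percentage points.

The unemployment rate changes by −0.24 percentage points.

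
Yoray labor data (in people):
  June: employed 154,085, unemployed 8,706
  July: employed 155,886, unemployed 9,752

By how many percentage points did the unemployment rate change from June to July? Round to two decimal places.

June: labor force = 154,085 + 8,706 = 162,791; u = 8,706/162,791 = 5.35%.
July: labor force = 155,886 + 9,752 = 165,638; u = 9,752/165,638 = 5.89%.
Change = 5.89% − 5.35% = +0.54 pp.

The unemployment rate changed by +0.54 percentage points.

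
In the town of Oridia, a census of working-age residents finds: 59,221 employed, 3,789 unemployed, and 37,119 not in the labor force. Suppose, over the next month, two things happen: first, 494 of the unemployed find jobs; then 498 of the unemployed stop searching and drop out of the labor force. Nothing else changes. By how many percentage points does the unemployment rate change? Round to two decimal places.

Initially, labor force = 59,221 + 3,789 = 63,010, so u = 3,789/63,010 = 6.01%.
After the first change, unemployed falls and employed rises by 494; labor force unchanged → E = 59,715, U = 3,295, labor force = 63,010.
After the second change, unemployed and labor force both fall by 498 → E = 59,715, U = 2,797, labor force = 62,512.
New unemployment rate = 2,797 / 62,512 = 4.47%.
Change = 4.47% − 6.01% = −1.54 percentage points.

The unemployment rate changes by −1.54 percentage points.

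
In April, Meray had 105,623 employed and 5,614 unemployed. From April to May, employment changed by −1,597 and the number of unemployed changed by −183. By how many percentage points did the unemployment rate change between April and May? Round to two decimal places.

April: labor force = 105,623 + 5,614 = 111,237; u = 5,614/111,237 = 5.05%.
May: labor force = 104,026 + 5,431 = 109,457; u = 5,431/109,457 = 4.96%.
Change = 4.96% − 5.05% = −0.09 pp.

The unemployment rate changed by −0.09 percentage points.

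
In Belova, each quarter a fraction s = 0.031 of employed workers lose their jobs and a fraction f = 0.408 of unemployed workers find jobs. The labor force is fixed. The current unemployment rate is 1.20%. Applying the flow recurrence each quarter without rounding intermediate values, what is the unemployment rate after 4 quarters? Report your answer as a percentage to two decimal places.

With a fixed labor force, u_{t+1} = u_t + s·(1−u_t) − f·u_t = u_t·(1−s−f) + s.
Here 1−s−f = 0.561 and s = 0.031.
u_1 = 0.012000 × 0.561 + 0.031 = 0.037732.
u_2 = 0.037732 × 0.561 + 0.031 = 0.052168.
u_3 = 0.052168 × 0.561 + 0.031 = 0.060266.
u_4 = 0.060266 × 0.561 + 0.031 = 0.064809.

Unemployment rate after four quarters ≈ 6.48%.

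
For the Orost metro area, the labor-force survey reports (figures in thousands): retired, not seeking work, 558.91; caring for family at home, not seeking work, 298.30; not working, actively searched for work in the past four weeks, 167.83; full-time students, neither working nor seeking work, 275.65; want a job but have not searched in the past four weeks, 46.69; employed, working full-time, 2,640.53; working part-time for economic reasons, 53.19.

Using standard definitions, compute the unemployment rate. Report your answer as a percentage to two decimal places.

Unemployment rate ≈ 5.87%.

Employed = 2,640.53 + 53.19 = 2,693.72 thousand (anyone who worked, including part-time for economic reasons, counts as employed).
Unemployed = 167.83 thousand.
Labor force = 2,693.72 + 167.83 = 2,861.55 thousand.
Unemployment rate = 167.83 / 2,861.55 = 5.87%.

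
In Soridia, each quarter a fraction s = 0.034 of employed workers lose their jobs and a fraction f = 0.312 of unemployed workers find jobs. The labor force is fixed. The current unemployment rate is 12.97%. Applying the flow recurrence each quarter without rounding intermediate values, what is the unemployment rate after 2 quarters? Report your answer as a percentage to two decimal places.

Unemployment rate after two quarters ≈ 11.17%.

With a fixed labor force, u_{t+1} = u_t + s·(1−u_t) − f·u_t = u_t·(1−s−f) + s.
Here 1−s−f = 0.654 and s = 0.034.
u_1 = 0.129700 × 0.654 + 0.034 = 0.118824.
u_2 = 0.118824 × 0.654 + 0.034 = 0.111711.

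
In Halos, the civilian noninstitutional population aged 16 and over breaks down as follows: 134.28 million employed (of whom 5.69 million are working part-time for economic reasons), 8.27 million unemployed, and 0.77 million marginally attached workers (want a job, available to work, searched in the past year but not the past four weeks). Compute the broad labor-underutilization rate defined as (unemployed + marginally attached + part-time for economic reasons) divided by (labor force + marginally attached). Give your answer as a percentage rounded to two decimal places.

Broad underutilization rate ≈ 10.28%.

Labor force = 134.28 + 8.27 = 142.55 million.
Numerator = 8.27 + 0.77 + 5.69 = 14.73 million.
Denominator = 142.55 + 0.77 = 143.32 million.
Broad rate = 14.73 / 143.32 = 10.28%.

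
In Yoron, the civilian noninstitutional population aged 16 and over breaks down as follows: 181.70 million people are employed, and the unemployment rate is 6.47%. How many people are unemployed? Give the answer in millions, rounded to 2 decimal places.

About 12.57 million are unemployed.

Let U be the number unemployed. The labor force is E + U, and U/(E+U) = 0.0647.
So U = 0.0647 × 181.70 / (1 − 0.0647) = 11.7560 / 0.9353 ≈ 12.57 million.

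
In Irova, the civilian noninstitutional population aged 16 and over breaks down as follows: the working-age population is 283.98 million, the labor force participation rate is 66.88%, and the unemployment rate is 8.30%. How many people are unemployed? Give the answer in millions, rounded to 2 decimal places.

Labor force = 0.6688 × 283.98 = 189.93 million.
Unemployed = 0.0830 × 189.93 ≈ 15.76 million.

About 15.76 million are unemployed.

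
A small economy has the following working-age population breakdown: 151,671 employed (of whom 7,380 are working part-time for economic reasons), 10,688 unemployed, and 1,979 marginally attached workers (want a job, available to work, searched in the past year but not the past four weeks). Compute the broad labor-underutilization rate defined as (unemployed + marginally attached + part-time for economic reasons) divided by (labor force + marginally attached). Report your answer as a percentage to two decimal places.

Labor force = 151,671 + 10,688 = 162,359.
Numerator = 10,688 + 1,979 + 7,380 = 20,047.
Denominator = 162,359 + 1,979 = 164,338.
Broad rate = 20,047 / 164,338 = 12.20%.

Broad underutilization rate ≈ 12.20%.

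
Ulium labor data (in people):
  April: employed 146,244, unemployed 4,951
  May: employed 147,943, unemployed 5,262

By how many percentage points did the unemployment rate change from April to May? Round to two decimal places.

April: labor force = 146,244 + 4,951 = 151,195; u = 4,951/151,195 = 3.27%.
May: labor force = 147,943 + 5,262 = 153,205; u = 5,262/153,205 = 3.43%.
Change = 3.43% − 3.27% = +0.16 pp.

The unemployment rate changed by +0.16 percentage points.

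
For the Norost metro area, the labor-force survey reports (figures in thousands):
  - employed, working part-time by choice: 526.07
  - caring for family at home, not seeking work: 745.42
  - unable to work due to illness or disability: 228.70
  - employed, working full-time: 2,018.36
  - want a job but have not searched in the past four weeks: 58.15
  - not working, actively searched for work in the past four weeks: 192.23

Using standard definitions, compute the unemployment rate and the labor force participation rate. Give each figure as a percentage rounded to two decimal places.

Unemployment rate ≈ 7.02%; labor force participation rate ≈ 72.61%.

Employed = 526.07 + 2,018.36 = 2,544.43 thousand.
Unemployed = 192.23 thousand.
Labor force = 2,544.43 + 192.23 = 2,736.66 thousand.
Not in labor force = 745.42 + 228.70 + 58.15 = 1,032.27 thousand (those not working and not actively searching are outside the labor force — including those who want a job but have given up searching).
Civilian working-age population = 2,736.66 + 1,032.27 = 3,768.93 thousand.
Unemployment rate = 192.23 / 2,736.66 = 7.02%.
Labor force participation rate = 2,736.66 / 3,768.93 = 72.61%.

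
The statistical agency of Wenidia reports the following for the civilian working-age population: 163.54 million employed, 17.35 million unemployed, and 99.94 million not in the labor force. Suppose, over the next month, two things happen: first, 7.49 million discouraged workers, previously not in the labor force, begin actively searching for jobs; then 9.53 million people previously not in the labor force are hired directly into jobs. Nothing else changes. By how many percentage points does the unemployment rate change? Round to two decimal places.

Initially, labor force = 163.54 + 17.35 = 180.89 million, so u = 17.35/180.89 = 9.59%.
After the first change, unemployed and labor force both rise by 7.49 → E = 163.54, U = 24.84, labor force = 188.38 million.
After the second change, employed and labor force both rise by 9.53; unemployed unchanged → E = 173.07, U = 24.84, labor force = 197.91 million.
New unemployment rate = 24.84 / 197.91 = 12.55%.
Change = 12.55% − 9.59% = +2.96 percentage points.

The unemployment rate changes by +2.96 percentage points.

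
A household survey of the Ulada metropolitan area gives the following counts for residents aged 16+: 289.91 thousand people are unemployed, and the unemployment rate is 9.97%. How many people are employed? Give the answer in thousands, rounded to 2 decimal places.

Labor force = U / u = 289.91 / 0.0997 ≈ 2,907.82 thousand.
Employed = labor force − unemployed = 2,907.82 − 289.91 = 2,617.91 thousand.

About 2,617.91 thousand are employed.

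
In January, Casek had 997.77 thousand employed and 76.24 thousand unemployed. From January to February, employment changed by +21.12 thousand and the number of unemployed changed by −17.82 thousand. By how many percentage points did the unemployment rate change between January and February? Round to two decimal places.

January: labor force = 997.77 + 76.24 = 1,074.01; u = 76.24/1,074.01 = 7.10%.
February: labor force = 1,018.89 + 58.42 = 1,077.31; u = 58.42/1,077.31 = 5.42%.
Change = 5.42% − 7.10% = −1.68 pp.

The unemployment rate changed by −1.68 percentage points.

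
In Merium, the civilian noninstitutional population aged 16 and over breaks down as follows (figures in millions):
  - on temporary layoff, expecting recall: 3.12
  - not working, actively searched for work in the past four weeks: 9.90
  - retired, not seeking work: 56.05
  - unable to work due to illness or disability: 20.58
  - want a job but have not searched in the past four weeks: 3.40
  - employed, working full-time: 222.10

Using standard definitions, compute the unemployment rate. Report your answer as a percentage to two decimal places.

Unemployment rate ≈ 5.54%.

Employed = 222.10 million.
Unemployed = 3.12 + 9.90 = 13.02 million (jobless and actively searching, or on temporary layoff).
Labor force = 222.10 + 13.02 = 235.12 million.
Unemployment rate = 13.02 / 235.12 = 5.54%.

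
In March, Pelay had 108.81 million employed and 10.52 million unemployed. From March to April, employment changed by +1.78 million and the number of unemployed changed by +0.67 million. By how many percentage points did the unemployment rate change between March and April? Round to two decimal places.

March: labor force = 108.81 + 10.52 = 119.33; u = 10.52/119.33 = 8.82%.
April: labor force = 110.59 + 11.19 = 121.78; u = 11.19/121.78 = 9.19%.
Change = 9.19% − 8.82% = +0.37 pp.

The unemployment rate changed by +0.37 percentage points.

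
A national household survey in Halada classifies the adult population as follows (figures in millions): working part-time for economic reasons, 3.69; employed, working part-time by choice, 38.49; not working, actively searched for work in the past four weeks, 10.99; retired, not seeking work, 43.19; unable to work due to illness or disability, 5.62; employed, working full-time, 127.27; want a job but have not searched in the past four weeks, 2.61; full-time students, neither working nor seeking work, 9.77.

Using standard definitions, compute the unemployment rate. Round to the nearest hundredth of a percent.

Unemployment rate ≈ 6.09%.

Employed = 3.69 + 38.49 + 127.27 = 169.45 million (anyone who worked, including part-time for economic reasons, counts as employed).
Unemployed = 10.99 million.
Labor force = 169.45 + 10.99 = 180.44 million.
Unemployment rate = 10.99 / 180.44 = 6.09%.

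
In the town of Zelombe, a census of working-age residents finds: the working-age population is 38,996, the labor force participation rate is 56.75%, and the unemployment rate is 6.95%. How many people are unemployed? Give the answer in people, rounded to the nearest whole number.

About 1,538 are unemployed.

Labor force = 0.5675 × 38,996 = 22,130.
Unemployed = 0.0695 × 22,130 ≈ 1,538.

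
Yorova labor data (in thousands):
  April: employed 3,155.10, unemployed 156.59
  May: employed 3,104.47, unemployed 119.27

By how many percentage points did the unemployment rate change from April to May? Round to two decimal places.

The unemployment rate changed by −1.03 percentage points.

April: labor force = 3,155.10 + 156.59 = 3,311.69; u = 156.59/3,311.69 = 4.73%.
May: labor force = 3,104.47 + 119.27 = 3,223.74; u = 119.27/3,223.74 = 3.70%.
Change = 3.70% − 4.73% = −1.03 pp.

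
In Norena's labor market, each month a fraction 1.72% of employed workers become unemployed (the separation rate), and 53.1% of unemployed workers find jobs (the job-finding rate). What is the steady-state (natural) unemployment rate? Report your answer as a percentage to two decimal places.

At steady state the flows balance: s·E = f·U, so U/(E+U) = s/(s+f).
u* = 1.72 / (1.72 + 53.1) = 1.72 / 54.82 = 3.14%.

Steady-state unemployment rate ≈ 3.14%.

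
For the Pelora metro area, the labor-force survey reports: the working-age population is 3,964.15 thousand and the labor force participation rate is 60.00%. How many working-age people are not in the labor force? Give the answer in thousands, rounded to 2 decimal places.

About 1,585.66 thousand are not in the labor force.

Share not in the labor force = 1 − 0.6000 = 0.4000.
Not in labor force = 0.4000 × 3,964.15 ≈ 1,585.66 thousand.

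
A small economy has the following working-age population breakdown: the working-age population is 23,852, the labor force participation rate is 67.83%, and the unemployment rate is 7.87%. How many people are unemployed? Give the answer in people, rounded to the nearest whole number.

Labor force = 0.6783 × 23,852 = 16,179.
Unemployed = 0.0787 × 16,179 ≈ 1,273.

About 1,273 are unemployed.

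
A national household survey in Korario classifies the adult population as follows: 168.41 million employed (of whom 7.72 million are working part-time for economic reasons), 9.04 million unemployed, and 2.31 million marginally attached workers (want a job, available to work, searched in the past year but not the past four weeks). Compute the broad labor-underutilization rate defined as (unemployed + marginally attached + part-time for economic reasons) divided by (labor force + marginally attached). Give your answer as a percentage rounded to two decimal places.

Broad underutilization rate ≈ 10.61%.

Labor force = 168.41 + 9.04 = 177.45 million.
Numerator = 9.04 + 2.31 + 7.72 = 19.07 million.
Denominator = 177.45 + 2.31 = 179.76 million.
Broad rate = 19.07 / 179.76 = 10.61%.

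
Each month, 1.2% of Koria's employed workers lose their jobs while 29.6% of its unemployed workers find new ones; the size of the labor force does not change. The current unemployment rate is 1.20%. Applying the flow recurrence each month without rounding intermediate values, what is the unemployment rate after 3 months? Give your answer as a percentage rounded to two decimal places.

With a fixed labor force, u_{t+1} = u_t + s·(1−u_t) − f·u_t = u_t·(1−s−f) + s.
Here 1−s−f = 0.692 and s = 0.012.
u_1 = 0.012000 × 0.692 + 0.012 = 0.020304.
u_2 = 0.020304 × 0.692 + 0.012 = 0.026050.
u_3 = 0.026050 × 0.692 + 0.012 = 0.030027.

Unemployment rate after three months ≈ 3.00%.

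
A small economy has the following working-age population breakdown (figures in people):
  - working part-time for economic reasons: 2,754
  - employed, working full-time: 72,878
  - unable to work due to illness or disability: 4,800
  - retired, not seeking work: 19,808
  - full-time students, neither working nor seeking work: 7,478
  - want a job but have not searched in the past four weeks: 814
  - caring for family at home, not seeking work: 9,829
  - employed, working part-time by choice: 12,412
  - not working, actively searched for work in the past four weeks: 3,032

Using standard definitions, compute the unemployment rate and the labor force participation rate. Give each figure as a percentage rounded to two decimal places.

Unemployment rate ≈ 3.33%; labor force participation rate ≈ 68.07%.

Employed = 2,754 + 72,878 + 12,412 = 88,044 (anyone who worked, including part-time for economic reasons, counts as employed).
Unemployed = 3,032.
Labor force = 88,044 + 3,032 = 91,076.
Not in labor force = 4,800 + 19,808 + 7,478 + 814 + 9,829 = 42,729 (those not working and not actively searching are outside the labor force — including those who want a job but have given up searching).
Civilian working-age population = 91,076 + 42,729 = 133,805.
Unemployment rate = 3,032 / 91,076 = 3.33%.
Labor force participation rate = 91,076 / 133,805 = 68.07%.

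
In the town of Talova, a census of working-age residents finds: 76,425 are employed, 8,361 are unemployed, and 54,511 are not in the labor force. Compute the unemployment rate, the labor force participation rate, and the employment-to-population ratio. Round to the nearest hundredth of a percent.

Unemployment rate ≈ 9.86%; labor force participation rate ≈ 60.87%; employment-population ratio ≈ 54.86%.

Labor force = employed + unemployed = 76,425 + 8,361 = 84,786.
Working-age population = 84,786 + 54,511 = 139,297.
Unemployment rate = 8,361 / 84,786 = 9.86%.
Labor force participation rate = 84,786 / 139,297 = 60.87%.
Employment-population ratio = 76,425 / 139,297 = 54.86%.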